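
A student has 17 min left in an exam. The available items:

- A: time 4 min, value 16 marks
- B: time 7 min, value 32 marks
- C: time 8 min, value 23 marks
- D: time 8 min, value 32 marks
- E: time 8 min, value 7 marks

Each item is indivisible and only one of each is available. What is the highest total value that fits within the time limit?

Check high-value combinations within 17 min:
- B+D: time 7+8=15, value 32+32=64
- B+C: time 7+8=15, value 32+23=55
- C+D: time 8+8=16, value 23+32=55
- A+B: time 4+7=11, value 16+32=48
Best: 64 marks.

64 marks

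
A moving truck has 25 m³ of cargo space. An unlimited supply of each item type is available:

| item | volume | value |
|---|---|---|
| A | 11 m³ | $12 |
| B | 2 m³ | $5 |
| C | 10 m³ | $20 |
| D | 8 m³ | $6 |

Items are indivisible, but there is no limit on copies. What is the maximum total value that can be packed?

Best value-per-unit is B at 5/2, and filling with it alone uses volume 12×2=24. No mix of the others beats 12×5 = 60.

$60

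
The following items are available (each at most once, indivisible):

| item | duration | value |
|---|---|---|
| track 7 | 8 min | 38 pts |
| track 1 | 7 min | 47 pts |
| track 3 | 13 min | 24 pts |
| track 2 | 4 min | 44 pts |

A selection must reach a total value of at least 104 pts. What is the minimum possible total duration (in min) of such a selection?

19

Subsets with value ≥ 104, sorted by total duration:
- track 7+track 1+track 2: duration 19, value 129
- track 1+track 3+track 2: duration 24, value 115
- track 7+track 3+track 2: duration 25, value 106
Minimum duration: 19 min.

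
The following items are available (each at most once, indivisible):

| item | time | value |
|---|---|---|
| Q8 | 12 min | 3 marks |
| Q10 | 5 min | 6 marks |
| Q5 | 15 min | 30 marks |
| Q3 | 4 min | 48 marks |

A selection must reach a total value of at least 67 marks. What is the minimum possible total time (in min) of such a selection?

Subsets with value ≥ 67, sorted by total time:
- Q5+Q3: time 19, value 78
- Q10+Q5+Q3: time 24, value 84
- Q8+Q5+Q3: time 31, value 81
- Q8+Q10+Q5+Q3: time 36, value 87
Minimum time: 19 min.

19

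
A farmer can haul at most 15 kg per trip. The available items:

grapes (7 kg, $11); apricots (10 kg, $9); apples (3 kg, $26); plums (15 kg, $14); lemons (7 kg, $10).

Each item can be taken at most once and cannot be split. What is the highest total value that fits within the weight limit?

Check high-value combinations within 15 kg:
- grapes+apples: weight 7+3=10, value 11+26=37
- apples+lemons: weight 3+7=10, value 26+10=36
- apricots+apples: weight 10+3=13, value 9+26=35
- apples: weight 3, value 26
Best: $37.

$37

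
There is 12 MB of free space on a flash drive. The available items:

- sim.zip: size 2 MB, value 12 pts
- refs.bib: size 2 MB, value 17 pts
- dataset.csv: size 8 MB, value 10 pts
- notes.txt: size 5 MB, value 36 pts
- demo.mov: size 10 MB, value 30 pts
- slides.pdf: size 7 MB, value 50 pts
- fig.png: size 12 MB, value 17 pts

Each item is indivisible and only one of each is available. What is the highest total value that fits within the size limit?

Check high-value combinations within 12 MB:
- notes.txt+slides.pdf: size 5+7=12, value 36+50=86
- sim.zip+refs.bib+slides.pdf: size 2+2+7=11, value 12+17+50=79
- refs.bib+slides.pdf: size 2+7=9, value 17+50=67
- sim.zip+refs.bib+notes.txt: size 2+2+5=9, value 12+17+36=65
- sim.zip+slides.pdf: size 2+7=9, value 12+50=62
Best: 86 pts.

86 pts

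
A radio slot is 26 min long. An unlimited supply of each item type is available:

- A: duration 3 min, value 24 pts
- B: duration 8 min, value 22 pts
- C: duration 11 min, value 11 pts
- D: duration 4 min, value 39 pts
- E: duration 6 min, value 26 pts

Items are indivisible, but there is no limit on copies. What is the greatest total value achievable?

Best value-per-unit is D at 39/4; filling with it alone gives 6×39 = 234.
Optimal mix: 2×A + 5×D → duration 26, value 243.

243 pts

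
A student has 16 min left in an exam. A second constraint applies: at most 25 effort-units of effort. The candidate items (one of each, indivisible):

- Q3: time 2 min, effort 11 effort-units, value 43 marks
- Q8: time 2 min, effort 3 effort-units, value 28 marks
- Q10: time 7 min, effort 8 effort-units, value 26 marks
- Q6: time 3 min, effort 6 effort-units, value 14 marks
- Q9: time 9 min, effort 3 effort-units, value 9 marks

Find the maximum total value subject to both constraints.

Feasible sets respecting both limits:
- Q3+Q8+Q10: time 11, effort 22, value 97
- Q3+Q8+Q6+Q9: time 16, effort 23, value 94
- Q3+Q8+Q6: time 7, effort 20, value 85
- Q3+Q10+Q6: time 12, effort 25, value 83
Best: 97 marks.

97 marks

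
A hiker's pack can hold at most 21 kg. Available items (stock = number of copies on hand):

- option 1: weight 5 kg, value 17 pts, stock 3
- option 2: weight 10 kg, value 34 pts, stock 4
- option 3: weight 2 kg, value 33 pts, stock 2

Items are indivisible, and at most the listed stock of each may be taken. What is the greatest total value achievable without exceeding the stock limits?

Best selections within weight 21 and stock limits:
- 1×option 1 + 1×option 2 + 2×option 3: weight 19, value 117
- 3×option 1 + 2×option 3: weight 19, value 117
- 1×option 2 + 2×option 3: weight 14, value 100
Best: 117 pts.

117 pts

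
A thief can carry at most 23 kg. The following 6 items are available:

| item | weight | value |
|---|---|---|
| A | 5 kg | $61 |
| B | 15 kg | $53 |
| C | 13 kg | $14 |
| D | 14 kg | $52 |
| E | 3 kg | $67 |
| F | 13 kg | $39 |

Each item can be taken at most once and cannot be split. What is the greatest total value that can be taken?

$181

This is a 0/1 knapsack; check combinations near the capacity.
- A+B+E: weight 5+15+3=23, value 61+53+67=181
- A+D+E: weight 5+14+3=22, value 61+52+67=180
- A+E+F: weight 5+3+13=21, value 61+67+39=167
- A+C+E: weight 5+13+3=21, value 61+14+67=142
- A+E: weight 5+3=8, value 61+67=128
Best: $181.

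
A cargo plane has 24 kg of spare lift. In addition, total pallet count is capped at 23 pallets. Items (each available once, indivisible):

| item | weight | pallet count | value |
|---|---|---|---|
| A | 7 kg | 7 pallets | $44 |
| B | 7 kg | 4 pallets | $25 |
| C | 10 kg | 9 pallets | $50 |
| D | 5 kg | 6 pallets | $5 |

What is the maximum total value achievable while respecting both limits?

Feasible sets respecting both limits:
- A+B+C: weight 24, pallet count 20, value 119
- A+C+D: weight 22, pallet count 22, value 99
- A+C: weight 17, pallet count 16, value 94
Best: $119.

$119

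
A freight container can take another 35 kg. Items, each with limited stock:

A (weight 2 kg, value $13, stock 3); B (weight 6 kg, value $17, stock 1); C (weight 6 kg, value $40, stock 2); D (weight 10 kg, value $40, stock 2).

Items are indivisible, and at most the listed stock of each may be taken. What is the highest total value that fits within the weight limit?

$176

Best selections within weight 35 and stock limits:
- 3×A + 1×B + 2×C + 1×D: weight 34, value 176
- 1×A + 2×C + 2×D: weight 34, value 173
- 2×A + 1×B + 2×C + 1×D: weight 32, value 163
- 2×C + 2×D: weight 32, value 160
Best: $176.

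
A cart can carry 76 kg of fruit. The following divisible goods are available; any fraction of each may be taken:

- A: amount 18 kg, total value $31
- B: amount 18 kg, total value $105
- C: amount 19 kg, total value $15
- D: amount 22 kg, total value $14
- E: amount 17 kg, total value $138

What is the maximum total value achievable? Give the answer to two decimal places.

291.55

Take in order of value per unit:
- E (138/17 per unit): all 17 → value 138, running total 138.00
- B (105/18 per unit): all 18 → value 105, running total 243.00
- A (31/18 per unit): all 18 → value 31, running total 274.00
- C (15/19 per unit): all 19 → value 15, running total 289.00
- D (14/22 per unit): 4 of 22 → value 4×14/22 = 2.5455, running total 291.55
Total 291.55.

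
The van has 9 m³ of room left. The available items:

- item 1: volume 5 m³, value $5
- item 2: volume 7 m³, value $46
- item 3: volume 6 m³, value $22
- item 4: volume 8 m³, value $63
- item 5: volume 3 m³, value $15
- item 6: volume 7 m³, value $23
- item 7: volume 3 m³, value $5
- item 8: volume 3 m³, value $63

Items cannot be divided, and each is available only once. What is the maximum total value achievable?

$85

Check high-value combinations within 9 m³:
- item 3+item 8: volume 6+3=9, value 22+63=85
- item 5+item 7+item 8: volume 3+3+3=9, value 15+5+63=83
- item 5+item 8: volume 3+3=6, value 15+63=78
- item 7+item 8: volume 3+3=6, value 5+63=68
Best: $85.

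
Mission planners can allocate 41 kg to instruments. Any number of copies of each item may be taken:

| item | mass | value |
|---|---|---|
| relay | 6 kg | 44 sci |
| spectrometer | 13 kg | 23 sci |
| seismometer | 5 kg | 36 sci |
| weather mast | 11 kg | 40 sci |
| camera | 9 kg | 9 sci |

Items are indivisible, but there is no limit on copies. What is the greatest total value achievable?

300 sci

Best value-per-unit is relay at 44/6; filling with it alone gives 6×44 = 264.
Optimal mix: 6×relay + 1×seismometer → mass 41, value 300.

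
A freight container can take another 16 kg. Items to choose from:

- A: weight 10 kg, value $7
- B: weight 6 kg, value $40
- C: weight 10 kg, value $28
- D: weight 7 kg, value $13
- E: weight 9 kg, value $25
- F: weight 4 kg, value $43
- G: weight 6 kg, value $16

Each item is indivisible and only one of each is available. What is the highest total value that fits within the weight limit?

$99

This is a 0/1 knapsack; check combinations near the capacity.
- B+F+G: weight 6+4+6=16, value 40+43+16=99
- B+F: weight 6+4=10, value 40+43=83
- C+F: weight 10+4=14, value 28+43=71
- E+F: weight 9+4=13, value 25+43=68
- B+C: weight 6+10=16, value 40+28=68
Best: $99.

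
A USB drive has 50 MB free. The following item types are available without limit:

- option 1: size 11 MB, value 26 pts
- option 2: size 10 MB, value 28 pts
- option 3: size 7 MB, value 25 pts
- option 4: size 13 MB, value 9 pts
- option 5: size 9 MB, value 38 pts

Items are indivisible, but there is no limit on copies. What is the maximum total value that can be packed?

202 pts

Best value-per-unit is option 5 at 38/9; filling with it alone gives 5×38 = 190.
Optimal mix: 2×option 3 + 4×option 5 → size 50, value 202.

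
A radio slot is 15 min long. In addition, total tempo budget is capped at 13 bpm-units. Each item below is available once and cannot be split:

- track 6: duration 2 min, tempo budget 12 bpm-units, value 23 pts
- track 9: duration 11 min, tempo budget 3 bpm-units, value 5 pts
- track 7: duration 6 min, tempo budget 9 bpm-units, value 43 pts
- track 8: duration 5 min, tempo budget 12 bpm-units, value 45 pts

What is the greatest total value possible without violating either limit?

45 pts

Feasible sets respecting both limits:
- track 8: duration 5, tempo budget 12, value 45
- track 7: duration 6, tempo budget 9, value 43
- track 6: duration 2, tempo budget 12, value 23
Best: 45 pts.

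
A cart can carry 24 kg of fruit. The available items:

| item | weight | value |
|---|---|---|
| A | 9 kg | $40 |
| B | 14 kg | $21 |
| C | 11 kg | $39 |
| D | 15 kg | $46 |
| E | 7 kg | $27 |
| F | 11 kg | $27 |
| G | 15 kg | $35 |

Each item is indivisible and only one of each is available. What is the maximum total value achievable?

$86

Check high-value combinations within 24 kg:
- A+D: weight 9+15=24, value 40+46=86
- A+C: weight 9+11=20, value 40+39=79
- A+G: weight 9+15=24, value 40+35=75
Best: $86.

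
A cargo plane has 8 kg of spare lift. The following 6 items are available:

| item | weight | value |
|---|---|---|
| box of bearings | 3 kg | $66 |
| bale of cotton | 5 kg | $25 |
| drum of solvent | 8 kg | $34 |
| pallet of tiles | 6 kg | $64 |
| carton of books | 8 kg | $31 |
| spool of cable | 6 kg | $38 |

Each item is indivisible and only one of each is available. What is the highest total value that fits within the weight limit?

$91

Check high-value combinations within 8 kg:
- box of bearings+bale of cotton: weight 3+5=8, value 66+25=91
- box of bearings: weight 3, value 66
- pallet of tiles: weight 6, value 64
- spool of cable: weight 6, value 38
- drum of solvent: weight 8, value 34
Best: $91.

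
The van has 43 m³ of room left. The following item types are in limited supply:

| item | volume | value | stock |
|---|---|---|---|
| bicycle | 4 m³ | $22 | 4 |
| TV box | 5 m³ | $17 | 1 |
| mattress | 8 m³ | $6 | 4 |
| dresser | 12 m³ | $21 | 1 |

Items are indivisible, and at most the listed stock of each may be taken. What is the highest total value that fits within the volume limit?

Top feasible selections:
- 4×bicycle + 1×TV box + 1×mattress + 1×dresser: volume 41, value 132
- 4×bicycle + 1×TV box + 1×dresser: volume 33, value 126
Best: $132.

$132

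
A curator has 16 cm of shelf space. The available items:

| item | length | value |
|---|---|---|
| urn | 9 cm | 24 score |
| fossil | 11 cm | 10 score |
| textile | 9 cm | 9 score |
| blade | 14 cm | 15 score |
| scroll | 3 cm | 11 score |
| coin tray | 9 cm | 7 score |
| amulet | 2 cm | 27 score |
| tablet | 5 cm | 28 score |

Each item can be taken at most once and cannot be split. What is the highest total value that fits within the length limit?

79 score

This is a 0/1 knapsack; check combinations near the capacity.
- urn+amulet+tablet: length 9+2+5=16, value 24+27+28=79
- scroll+amulet+tablet: length 3+2+5=10, value 11+27+28=66
- textile+amulet+tablet: length 9+2+5=16, value 9+27+28=64
- urn+scroll+amulet: length 9+3+2=14, value 24+11+27=62
- coin tray+amulet+tablet: length 9+2+5=16, value 7+27+28=62
Best: 79 score.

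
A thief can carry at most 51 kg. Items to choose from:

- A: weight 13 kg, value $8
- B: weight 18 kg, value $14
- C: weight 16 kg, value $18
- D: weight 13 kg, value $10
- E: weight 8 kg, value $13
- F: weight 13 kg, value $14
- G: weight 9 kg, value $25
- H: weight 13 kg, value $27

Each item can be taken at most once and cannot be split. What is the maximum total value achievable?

$84

This is a 0/1 knapsack; check combinations near the capacity.
- C+F+G+H: weight 16+13+9+13=51, value 18+14+25+27=84
- C+E+G+H: weight 16+8+9+13=46, value 18+13+25+27=83
- C+D+G+H: weight 16+13+9+13=51, value 18+10+25+27=80
- E+F+G+H: weight 8+13+9+13=43, value 13+14+25+27=79
- B+E+G+H: weight 18+8+9+13=48, value 14+13+25+27=79
Best: $84.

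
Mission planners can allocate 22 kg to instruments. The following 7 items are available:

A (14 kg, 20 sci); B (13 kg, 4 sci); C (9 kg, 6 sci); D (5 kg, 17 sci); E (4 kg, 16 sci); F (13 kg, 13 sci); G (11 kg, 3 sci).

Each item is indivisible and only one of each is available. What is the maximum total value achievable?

This is a 0/1 knapsack; check combinations near the capacity.
- D+E+F: mass 5+4+13=22, value 17+16+13=46
- C+D+E: mass 9+5+4=18, value 6+17+16=39
- A+D: mass 14+5=19, value 20+17=37
- B+D+E: mass 13+5+4=22, value 4+17+16=37
- A+E: mass 14+4=18, value 20+16=36
Best: 46 sci.

46 sci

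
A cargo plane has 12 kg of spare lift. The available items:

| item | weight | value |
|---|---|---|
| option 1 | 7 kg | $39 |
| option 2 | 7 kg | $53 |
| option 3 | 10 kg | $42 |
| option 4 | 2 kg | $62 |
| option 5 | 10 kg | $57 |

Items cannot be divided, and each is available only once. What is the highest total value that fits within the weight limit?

$119

Check high-value combinations within 12 kg:
- option 4+option 5: weight 2+10=12, value 62+57=119
- option 2+option 4: weight 7+2=9, value 53+62=115
- option 3+option 4: weight 10+2=12, value 42+62=104
- option 1+option 4: weight 7+2=9, value 39+62=101
- option 4: weight 2, value 62
Best: $119.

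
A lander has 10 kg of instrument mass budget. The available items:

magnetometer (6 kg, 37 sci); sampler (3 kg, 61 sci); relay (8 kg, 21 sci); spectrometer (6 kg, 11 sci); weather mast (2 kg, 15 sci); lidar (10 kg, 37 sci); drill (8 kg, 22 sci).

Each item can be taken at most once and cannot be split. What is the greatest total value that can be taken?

Check high-value combinations within 10 kg:
- magnetometer+sampler: mass 6+3=9, value 37+61=98
- sampler+weather mast: mass 3+2=5, value 61+15=76
- sampler+spectrometer: mass 3+6=9, value 61+11=72
- sampler: mass 3, value 61
Best: 98 sci.

98 sci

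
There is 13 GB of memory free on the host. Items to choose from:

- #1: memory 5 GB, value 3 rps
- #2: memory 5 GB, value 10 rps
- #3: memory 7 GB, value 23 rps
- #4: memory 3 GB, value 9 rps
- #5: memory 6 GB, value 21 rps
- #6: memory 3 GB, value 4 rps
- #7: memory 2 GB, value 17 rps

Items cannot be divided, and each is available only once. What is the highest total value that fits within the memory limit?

This is a 0/1 knapsack; check combinations near the capacity.
- #3+#4+#7: memory 7+3+2=12, value 23+9+17=49
- #2+#5+#7: memory 5+6+2=13, value 10+21+17=48
- #4+#5+#7: memory 3+6+2=11, value 9+21+17=47
- #3+#6+#7: memory 7+3+2=12, value 23+4+17=44
Best: 49 rps.

49 rps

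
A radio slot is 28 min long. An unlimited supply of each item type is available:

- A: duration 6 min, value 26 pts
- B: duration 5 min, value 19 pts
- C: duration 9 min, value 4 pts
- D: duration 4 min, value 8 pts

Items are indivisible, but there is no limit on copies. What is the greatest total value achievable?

116 pts

Best value-per-unit is A at 26/6; filling with it alone gives 4×26 = 104.
Optimal mix: 3×A + 2×B → duration 28, value 116.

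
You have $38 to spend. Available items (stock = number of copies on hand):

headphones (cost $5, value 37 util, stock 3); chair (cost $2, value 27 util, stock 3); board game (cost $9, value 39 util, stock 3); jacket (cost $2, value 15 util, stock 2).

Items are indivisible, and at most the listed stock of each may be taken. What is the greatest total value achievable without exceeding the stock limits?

Best selections within cost 38 and stock limits:
- 2×headphones + 3×chair + 2×board game + 2×jacket: cost 38, value 263
- 3×headphones + 3×chair + 1×board game + 2×jacket: cost 34, value 261
- 2×headphones + 3×chair + 2×board game + 1×jacket: cost 36, value 248
- 3×headphones + 3×chair + 1×board game + 1×jacket: cost 32, value 246
Best: 263 util.

263 util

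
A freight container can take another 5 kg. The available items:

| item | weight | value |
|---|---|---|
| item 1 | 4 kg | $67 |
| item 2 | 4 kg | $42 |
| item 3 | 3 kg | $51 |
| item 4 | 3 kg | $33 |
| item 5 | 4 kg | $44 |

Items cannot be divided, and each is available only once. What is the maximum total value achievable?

This is a 0/1 knapsack; check combinations near the capacity.
- item 1: weight 4, value 67
- item 3: weight 3, value 51
- item 5: weight 4, value 44
- item 2: weight 4, value 42
Best: $67.

$67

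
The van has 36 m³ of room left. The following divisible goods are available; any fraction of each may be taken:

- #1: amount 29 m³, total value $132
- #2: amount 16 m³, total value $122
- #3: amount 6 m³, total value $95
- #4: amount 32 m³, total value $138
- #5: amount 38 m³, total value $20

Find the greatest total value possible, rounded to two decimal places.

Take in order of value per unit:
- #3 (95/6 per unit): all 6 → value 95, running total 95.00
- #2 (122/16 per unit): all 16 → value 122, running total 217.00
- #1 (132/29 per unit): 14 of 29 → value 14×132/29 = 63.7241, running total 280.72
Total 280.72.

280.72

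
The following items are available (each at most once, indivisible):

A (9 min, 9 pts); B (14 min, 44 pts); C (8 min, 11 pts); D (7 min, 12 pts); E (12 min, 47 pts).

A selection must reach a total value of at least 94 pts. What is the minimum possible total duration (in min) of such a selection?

Subsets with value ≥ 94, sorted by total duration:
- B+D+E: duration 33, value 103
- B+C+E: duration 34, value 102
- A+B+E: duration 35, value 100
- B+C+D+E: duration 41, value 114
Minimum duration: 33 min.

33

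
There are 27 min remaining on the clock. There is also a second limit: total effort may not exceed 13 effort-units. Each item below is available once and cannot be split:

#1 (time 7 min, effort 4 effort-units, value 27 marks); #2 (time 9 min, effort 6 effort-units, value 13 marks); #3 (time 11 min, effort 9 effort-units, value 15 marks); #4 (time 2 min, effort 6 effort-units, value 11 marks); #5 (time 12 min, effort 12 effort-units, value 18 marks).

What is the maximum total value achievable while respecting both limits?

42 marks

Feasible sets respecting both limits:
- #1+#3: time 18, effort 13, value 42
- #1+#2: time 16, effort 10, value 40
- #1+#4: time 9, effort 10, value 38
- #1: time 7, effort 4, value 27
Best: 42 marks.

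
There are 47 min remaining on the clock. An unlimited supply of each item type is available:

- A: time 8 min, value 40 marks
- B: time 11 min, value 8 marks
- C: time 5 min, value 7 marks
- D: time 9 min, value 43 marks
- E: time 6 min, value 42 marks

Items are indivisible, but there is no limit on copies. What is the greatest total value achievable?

Best value-per-unit is E at 42/6; filling with it alone gives 7×42 = 294.
Optimal mix: 1×C + 7×E → time 47, value 301.

301 marks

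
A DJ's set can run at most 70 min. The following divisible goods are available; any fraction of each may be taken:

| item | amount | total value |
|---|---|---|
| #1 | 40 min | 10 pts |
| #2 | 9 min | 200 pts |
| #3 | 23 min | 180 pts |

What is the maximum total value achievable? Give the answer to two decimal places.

Take in order of value per unit:
- #2 (200/9 per unit): all 9 → value 200, running total 200.00
- #3 (180/23 per unit): all 23 → value 180, running total 380.00
- #1 (10/40 per unit): 38 of 40 → value 38×10/40 = 9.5000, running total 389.50
Total 389.50.

389.50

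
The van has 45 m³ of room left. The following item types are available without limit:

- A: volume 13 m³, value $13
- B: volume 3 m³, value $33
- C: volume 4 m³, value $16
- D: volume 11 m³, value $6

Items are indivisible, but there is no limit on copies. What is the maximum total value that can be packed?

Best value-per-unit is B at 33/3, and filling with it alone uses volume 15×3=45. No mix of the others beats 15×33 = 495.

$495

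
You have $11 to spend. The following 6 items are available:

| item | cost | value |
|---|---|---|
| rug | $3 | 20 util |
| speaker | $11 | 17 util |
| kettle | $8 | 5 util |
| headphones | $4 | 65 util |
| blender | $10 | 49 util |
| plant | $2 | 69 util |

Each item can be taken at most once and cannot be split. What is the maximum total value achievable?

154 util

Check high-value combinations within $11:
- rug+headphones+plant: cost 3+4+2=9, value 20+65+69=154
- headphones+plant: cost 4+2=6, value 65+69=134
- rug+plant: cost 3+2=5, value 20+69=89
Best: 154 util.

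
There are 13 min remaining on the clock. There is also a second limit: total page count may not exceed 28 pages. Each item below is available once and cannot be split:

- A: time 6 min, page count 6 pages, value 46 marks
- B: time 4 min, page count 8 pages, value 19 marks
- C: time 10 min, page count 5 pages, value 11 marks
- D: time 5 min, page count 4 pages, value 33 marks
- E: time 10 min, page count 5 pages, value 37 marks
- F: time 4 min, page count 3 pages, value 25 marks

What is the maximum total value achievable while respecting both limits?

Feasible sets respecting both limits:
- A+D: time 11, page count 10, value 79
- B+D+F: time 13, page count 15, value 77
- A+F: time 10, page count 9, value 71
- A+B: time 10, page count 14, value 65
Best: 79 marks.

79 marks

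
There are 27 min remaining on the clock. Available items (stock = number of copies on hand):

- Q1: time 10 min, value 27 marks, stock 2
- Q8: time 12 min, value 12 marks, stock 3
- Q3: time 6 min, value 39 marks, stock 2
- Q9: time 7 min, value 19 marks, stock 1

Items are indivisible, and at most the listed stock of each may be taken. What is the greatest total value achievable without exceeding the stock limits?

105 marks

Top feasible selections:
- 1×Q1 + 2×Q3: time 22, value 105
- 2×Q3 + 1×Q9: time 19, value 97
Best: 105 marks.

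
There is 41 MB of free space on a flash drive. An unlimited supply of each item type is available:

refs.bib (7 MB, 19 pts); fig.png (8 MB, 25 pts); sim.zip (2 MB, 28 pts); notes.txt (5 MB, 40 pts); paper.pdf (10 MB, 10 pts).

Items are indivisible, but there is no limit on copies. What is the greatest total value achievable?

Best value-per-unit is sim.zip at 28/2, and filling with it alone uses size 20×2=40. No mix of the others beats 20×28 = 560.

560 pts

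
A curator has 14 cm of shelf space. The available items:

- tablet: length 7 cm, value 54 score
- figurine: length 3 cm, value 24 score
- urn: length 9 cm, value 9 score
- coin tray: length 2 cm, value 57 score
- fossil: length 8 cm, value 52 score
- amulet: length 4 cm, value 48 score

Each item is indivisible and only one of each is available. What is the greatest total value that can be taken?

Check high-value combinations within 14 cm:
- tablet+coin tray+amulet: length 7+2+4=13, value 54+57+48=159
- coin tray+fossil+amulet: length 2+8+4=14, value 57+52+48=157
- tablet+figurine+coin tray: length 7+3+2=12, value 54+24+57=135
Best: 159 score.

159 score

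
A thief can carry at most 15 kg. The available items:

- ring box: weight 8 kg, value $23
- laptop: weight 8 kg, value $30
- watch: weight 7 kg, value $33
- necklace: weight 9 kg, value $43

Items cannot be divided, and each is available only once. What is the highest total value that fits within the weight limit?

Check high-value combinations within 15 kg:
- laptop+watch: weight 8+7=15, value 30+33=63
- ring box+watch: weight 8+7=15, value 23+33=56
- necklace: weight 9, value 43
- watch: weight 7, value 33
- laptop: weight 8, value 30
Best: $63.

$63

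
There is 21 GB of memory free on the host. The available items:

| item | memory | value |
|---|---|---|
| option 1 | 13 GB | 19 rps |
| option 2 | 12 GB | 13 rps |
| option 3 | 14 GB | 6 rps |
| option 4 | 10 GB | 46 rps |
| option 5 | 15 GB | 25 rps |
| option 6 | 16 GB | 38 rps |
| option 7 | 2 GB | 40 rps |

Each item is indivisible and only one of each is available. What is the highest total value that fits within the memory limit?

86 rps

Check high-value combinations within 21 GB:
- option 4+option 7: memory 10+2=12, value 46+40=86
- option 6+option 7: memory 16+2=18, value 38+40=78
- option 5+option 7: memory 15+2=17, value 25+40=65
Best: 86 rps.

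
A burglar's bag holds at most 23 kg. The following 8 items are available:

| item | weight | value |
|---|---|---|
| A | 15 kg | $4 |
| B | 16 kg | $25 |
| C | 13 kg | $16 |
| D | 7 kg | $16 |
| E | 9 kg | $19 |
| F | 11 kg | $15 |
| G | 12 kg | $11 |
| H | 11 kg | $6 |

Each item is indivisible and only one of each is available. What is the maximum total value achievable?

$41

Check high-value combinations within 23 kg:
- B+D: weight 16+7=23, value 25+16=41
- D+E: weight 7+9=16, value 16+19=35
- C+E: weight 13+9=22, value 16+19=35
Best: $41.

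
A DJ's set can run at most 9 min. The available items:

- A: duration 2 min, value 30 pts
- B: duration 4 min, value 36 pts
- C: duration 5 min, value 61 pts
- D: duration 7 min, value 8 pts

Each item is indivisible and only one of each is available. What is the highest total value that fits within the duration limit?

Check high-value combinations within 9 min:
- B+C: duration 4+5=9, value 36+61=97
- A+C: duration 2+5=7, value 30+61=91
- A+B: duration 2+4=6, value 30+36=66
- C: duration 5, value 61
- A+D: duration 2+7=9, value 30+8=38
Best: 97 pts.

97 pts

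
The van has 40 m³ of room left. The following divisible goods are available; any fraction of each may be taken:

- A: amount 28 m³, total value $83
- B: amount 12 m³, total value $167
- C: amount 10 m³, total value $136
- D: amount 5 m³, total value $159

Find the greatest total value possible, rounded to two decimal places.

Take in order of value per unit:
- D (159/5 per unit): all 5 → value 159, running total 159.00
- B (167/12 per unit): all 12 → value 167, running total 326.00
- C (136/10 per unit): all 10 → value 136, running total 462.00
- A (83/28 per unit): 13 of 28 → value 13×83/28 = 38.5357, running total 500.54
Total 500.54.

500.54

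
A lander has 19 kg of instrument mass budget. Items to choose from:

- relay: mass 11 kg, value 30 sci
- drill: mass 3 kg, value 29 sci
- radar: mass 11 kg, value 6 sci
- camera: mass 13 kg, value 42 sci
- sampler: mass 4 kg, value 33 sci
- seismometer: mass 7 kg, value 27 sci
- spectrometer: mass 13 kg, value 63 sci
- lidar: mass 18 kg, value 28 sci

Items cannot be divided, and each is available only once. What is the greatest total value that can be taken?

Check high-value combinations within 19 kg:
- sampler+spectrometer: mass 4+13=17, value 33+63=96
- drill+spectrometer: mass 3+13=16, value 29+63=92
- relay+drill+sampler: mass 11+3+4=18, value 30+29+33=92
- drill+sampler+seismometer: mass 3+4+7=14, value 29+33+27=89
Best: 96 sci.

96 sci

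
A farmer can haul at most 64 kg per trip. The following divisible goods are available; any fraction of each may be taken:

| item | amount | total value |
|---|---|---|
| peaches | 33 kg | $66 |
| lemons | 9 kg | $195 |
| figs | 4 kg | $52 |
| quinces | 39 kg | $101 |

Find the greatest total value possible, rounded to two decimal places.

372.00

Take in order of value per unit:
- lemons (195/9 per unit): all 9 → value 195, running total 195.00
- figs (52/4 per unit): all 4 → value 52, running total 247.00
- quinces (101/39 per unit): all 39 → value 101, running total 348.00
- peaches (66/33 per unit): 12 of 33 → value 12×66/33 = 24.0000, running total 372.00
Total 372.00.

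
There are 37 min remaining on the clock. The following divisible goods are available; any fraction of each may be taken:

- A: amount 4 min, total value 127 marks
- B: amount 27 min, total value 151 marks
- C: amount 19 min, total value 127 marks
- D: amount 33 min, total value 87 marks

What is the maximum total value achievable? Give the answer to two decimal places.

Take in order of value per unit:
- A (127/4 per unit): all 4 → value 127, running total 127.00
- C (127/19 per unit): all 19 → value 127, running total 254.00
- B (151/27 per unit): 14 of 27 → value 14×151/27 = 78.2963, running total 332.30
Total 332.30.

332.30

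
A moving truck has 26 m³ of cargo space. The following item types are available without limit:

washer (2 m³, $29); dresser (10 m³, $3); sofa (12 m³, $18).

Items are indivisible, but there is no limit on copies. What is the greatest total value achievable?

Best value-per-unit is washer at 29/2, and filling with it alone uses volume 13×2=26. No mix of the others beats 13×29 = 377.

$377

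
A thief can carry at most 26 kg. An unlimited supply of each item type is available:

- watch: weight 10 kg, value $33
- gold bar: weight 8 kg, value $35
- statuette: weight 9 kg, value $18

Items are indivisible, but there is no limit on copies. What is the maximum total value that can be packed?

Best value-per-unit is gold bar at 35/8, and filling with it alone uses weight 3×8=24. No mix of the others beats 3×35 = 105.

$105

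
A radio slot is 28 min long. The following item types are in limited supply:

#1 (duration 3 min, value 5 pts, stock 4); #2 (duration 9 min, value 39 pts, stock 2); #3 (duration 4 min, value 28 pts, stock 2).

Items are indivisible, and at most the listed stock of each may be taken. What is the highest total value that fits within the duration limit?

134 pts

Top feasible selections:
- 2×#2 + 2×#3: duration 26, value 134
- 2×#1 + 2×#2 + 1×#3: duration 28, value 116
Best: 134 pts.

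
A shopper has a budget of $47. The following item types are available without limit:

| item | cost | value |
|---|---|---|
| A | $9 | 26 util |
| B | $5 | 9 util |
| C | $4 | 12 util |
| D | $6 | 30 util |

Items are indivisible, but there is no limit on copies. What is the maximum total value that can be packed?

Best value-per-unit is D at 30/6; filling with it alone gives 7×30 = 210.
Optimal mix: 1×C + 7×D → cost 46, value 222.

222 util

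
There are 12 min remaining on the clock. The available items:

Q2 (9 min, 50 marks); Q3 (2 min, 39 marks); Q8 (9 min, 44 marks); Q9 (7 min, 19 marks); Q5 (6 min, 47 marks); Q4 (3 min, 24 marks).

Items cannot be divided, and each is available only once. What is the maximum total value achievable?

This is a 0/1 knapsack; check combinations near the capacity.
- Q3+Q5+Q4: time 2+6+3=11, value 39+47+24=110
- Q2+Q3: time 9+2=11, value 50+39=89
- Q3+Q5: time 2+6=8, value 39+47=86
- Q3+Q8: time 2+9=11, value 39+44=83
- Q3+Q9+Q4: time 2+7+3=12, value 39+19+24=82
Best: 110 marks.

110 marks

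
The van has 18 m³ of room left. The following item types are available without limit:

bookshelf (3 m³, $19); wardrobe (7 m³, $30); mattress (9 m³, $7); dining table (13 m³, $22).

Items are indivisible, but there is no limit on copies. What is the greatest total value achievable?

$114

Best value-per-unit is bookshelf at 19/3, and filling with it alone uses volume 6×3=18. No mix of the others beats 6×19 = 114.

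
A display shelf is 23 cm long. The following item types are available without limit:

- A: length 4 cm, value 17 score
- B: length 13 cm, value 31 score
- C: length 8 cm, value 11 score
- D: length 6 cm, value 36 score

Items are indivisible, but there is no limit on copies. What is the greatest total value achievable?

Best value-per-unit is D at 36/6; filling with it alone gives 3×36 = 108.
Optimal mix: 1×A + 3×D → length 22, value 125.

125 score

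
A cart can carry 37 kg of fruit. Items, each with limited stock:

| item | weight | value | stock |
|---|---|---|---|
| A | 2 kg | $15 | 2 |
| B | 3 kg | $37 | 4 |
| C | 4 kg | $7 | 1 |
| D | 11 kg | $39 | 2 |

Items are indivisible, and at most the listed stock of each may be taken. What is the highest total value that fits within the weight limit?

$241

Top feasible selections:
- 1×A + 4×B + 2×D: weight 36, value 241
- 4×B + 2×D: weight 34, value 226
- 2×A + 4×B + 1×C + 1×D: weight 31, value 224
Best: $241.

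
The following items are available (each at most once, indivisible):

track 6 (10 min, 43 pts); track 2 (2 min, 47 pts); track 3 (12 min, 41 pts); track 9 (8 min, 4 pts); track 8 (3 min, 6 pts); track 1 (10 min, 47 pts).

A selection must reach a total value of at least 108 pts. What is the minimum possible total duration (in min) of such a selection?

22

Subsets with value ≥ 108, sorted by total duration:
- track 6+track 2+track 1: duration 22, value 137
- track 2+track 3+track 1: duration 24, value 135
- track 6+track 2+track 3: duration 24, value 131
Minimum duration: 22 min.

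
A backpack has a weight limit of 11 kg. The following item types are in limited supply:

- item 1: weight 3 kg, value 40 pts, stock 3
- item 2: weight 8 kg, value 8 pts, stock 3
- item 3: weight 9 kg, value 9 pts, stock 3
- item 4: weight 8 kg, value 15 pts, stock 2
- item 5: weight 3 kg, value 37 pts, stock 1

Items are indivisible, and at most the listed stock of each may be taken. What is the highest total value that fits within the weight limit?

Best selections within weight 11 and stock limits:
- 3×item 1: weight 9, value 120
- 2×item 1 + 1×item 5: weight 9, value 117
- 2×item 1: weight 6, value 80
- 1×item 1 + 1×item 5: weight 6, value 77
Best: 120 pts.

120 pts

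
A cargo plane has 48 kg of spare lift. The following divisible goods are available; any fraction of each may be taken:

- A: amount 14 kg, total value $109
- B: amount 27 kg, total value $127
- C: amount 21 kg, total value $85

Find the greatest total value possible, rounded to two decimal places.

Take in order of value per unit:
- A (109/14 per unit): all 14 → value 109, running total 109.00
- B (127/27 per unit): all 27 → value 127, running total 236.00
- C (85/21 per unit): 7 of 21 → value 7×85/21 = 28.3333, running total 264.33
Total 264.33.

264.33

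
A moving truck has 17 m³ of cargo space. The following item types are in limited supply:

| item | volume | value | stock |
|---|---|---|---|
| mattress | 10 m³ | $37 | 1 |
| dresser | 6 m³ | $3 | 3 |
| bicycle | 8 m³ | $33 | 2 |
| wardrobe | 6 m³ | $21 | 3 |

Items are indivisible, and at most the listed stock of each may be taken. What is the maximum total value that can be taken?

Best selections within volume 17 and stock limits:
- 2×bicycle: volume 16, value 66
- 1×mattress + 1×wardrobe: volume 16, value 58
- 1×bicycle + 1×wardrobe: volume 14, value 54
Best: $66.

$66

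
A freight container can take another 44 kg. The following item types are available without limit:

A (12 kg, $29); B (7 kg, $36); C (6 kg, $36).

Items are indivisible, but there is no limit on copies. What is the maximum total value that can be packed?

Best value-per-unit is C at 36/6; filling with it alone gives 7×36 = 252.
Optimal mix: 2×B + 5×C → weight 44, value 252.

$252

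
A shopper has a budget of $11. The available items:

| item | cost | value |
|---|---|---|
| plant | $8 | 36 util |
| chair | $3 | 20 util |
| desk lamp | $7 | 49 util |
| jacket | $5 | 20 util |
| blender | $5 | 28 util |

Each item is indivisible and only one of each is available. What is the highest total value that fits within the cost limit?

This is a 0/1 knapsack; check combinations near the capacity.
- chair+desk lamp: cost 3+7=10, value 20+49=69
- plant+chair: cost 8+3=11, value 36+20=56
- desk lamp: cost 7, value 49
- chair+blender: cost 3+5=8, value 20+28=48
Best: 69 util.

69 util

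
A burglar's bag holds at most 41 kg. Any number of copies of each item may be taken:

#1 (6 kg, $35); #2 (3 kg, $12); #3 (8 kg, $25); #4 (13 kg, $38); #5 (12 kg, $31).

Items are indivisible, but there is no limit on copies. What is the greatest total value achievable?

$222

Best value-per-unit is #1 at 35/6; filling with it alone gives 6×35 = 210.
Optimal mix: 6×#1 + 1×#2 → weight 39, value 222.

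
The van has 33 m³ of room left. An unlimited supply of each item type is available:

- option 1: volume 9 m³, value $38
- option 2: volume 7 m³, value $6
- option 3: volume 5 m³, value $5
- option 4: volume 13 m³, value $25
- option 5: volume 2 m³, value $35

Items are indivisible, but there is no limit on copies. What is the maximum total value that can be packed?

$560

Best value-per-unit is option 5 at 35/2, and filling with it alone uses volume 16×2=32. No mix of the others beats 16×35 = 560.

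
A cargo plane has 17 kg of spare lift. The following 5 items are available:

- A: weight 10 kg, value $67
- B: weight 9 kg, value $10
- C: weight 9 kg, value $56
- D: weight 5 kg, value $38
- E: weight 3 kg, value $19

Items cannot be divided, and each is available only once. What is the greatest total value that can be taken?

$113

Check high-value combinations within 17 kg:
- C+D+E: weight 9+5+3=17, value 56+38+19=113
- A+D: weight 10+5=15, value 67+38=105
- C+D: weight 9+5=14, value 56+38=94
- A+E: weight 10+3=13, value 67+19=86
- C+E: weight 9+3=12, value 56+19=75
Best: $113.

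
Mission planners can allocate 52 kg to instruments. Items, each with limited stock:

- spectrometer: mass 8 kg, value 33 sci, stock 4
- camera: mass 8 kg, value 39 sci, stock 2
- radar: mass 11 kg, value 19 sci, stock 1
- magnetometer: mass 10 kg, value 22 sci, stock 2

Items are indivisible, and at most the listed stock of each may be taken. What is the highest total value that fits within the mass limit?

210 sci

Top feasible selections:
- 4×spectrometer + 2×camera: mass 48, value 210
- 3×spectrometer + 2×camera + 1×magnetometer: mass 50, value 199
- 3×spectrometer + 2×camera + 1×radar: mass 51, value 196
Best: 210 sci.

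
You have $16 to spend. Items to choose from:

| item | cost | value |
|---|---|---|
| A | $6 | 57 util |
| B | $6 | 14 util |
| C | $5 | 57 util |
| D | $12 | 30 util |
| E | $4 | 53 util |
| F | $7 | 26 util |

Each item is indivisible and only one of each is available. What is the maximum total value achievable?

Check high-value combinations within $16:
- A+C+E: cost 6+5+4=15, value 57+57+53=167
- C+E+F: cost 5+4+7=16, value 57+53+26=136
- B+C+E: cost 6+5+4=15, value 14+57+53=124
Best: 167 util.

167 util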